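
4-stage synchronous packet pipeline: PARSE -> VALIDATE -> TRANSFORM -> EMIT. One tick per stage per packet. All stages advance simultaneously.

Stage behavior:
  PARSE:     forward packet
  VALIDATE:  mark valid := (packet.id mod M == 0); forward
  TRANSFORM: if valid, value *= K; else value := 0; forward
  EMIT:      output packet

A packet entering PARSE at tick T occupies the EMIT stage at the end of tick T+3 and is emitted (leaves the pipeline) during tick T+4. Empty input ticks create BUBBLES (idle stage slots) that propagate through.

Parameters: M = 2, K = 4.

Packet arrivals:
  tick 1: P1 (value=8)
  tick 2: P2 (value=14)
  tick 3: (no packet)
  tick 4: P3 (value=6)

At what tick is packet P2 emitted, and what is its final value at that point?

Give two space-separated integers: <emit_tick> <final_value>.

Tick 1: [PARSE:P1(v=8,ok=F), VALIDATE:-, TRANSFORM:-, EMIT:-] out:-; in:P1
Tick 2: [PARSE:P2(v=14,ok=F), VALIDATE:P1(v=8,ok=F), TRANSFORM:-, EMIT:-] out:-; in:P2
Tick 3: [PARSE:-, VALIDATE:P2(v=14,ok=T), TRANSFORM:P1(v=0,ok=F), EMIT:-] out:-; in:-
Tick 4: [PARSE:P3(v=6,ok=F), VALIDATE:-, TRANSFORM:P2(v=56,ok=T), EMIT:P1(v=0,ok=F)] out:-; in:P3
Tick 5: [PARSE:-, VALIDATE:P3(v=6,ok=F), TRANSFORM:-, EMIT:P2(v=56,ok=T)] out:P1(v=0); in:-
Tick 6: [PARSE:-, VALIDATE:-, TRANSFORM:P3(v=0,ok=F), EMIT:-] out:P2(v=56); in:-
Tick 7: [PARSE:-, VALIDATE:-, TRANSFORM:-, EMIT:P3(v=0,ok=F)] out:-; in:-
Tick 8: [PARSE:-, VALIDATE:-, TRANSFORM:-, EMIT:-] out:P3(v=0); in:-
P2: arrives tick 2, valid=True (id=2, id%2=0), emit tick 6, final value 56

Answer: 6 56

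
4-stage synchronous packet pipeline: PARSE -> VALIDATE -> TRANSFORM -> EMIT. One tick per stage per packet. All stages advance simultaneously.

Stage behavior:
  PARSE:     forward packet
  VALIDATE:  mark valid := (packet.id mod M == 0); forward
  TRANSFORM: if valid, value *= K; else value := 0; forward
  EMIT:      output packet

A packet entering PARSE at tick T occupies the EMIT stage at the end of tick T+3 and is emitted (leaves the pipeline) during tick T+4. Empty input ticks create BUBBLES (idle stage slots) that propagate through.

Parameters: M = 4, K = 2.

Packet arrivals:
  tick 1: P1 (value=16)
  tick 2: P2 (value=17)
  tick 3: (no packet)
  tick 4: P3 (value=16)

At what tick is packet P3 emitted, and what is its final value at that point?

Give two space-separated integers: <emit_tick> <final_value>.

Answer: 8 0

Derivation:
Tick 1: [PARSE:P1(v=16,ok=F), VALIDATE:-, TRANSFORM:-, EMIT:-] out:-; in:P1
Tick 2: [PARSE:P2(v=17,ok=F), VALIDATE:P1(v=16,ok=F), TRANSFORM:-, EMIT:-] out:-; in:P2
Tick 3: [PARSE:-, VALIDATE:P2(v=17,ok=F), TRANSFORM:P1(v=0,ok=F), EMIT:-] out:-; in:-
Tick 4: [PARSE:P3(v=16,ok=F), VALIDATE:-, TRANSFORM:P2(v=0,ok=F), EMIT:P1(v=0,ok=F)] out:-; in:P3
Tick 5: [PARSE:-, VALIDATE:P3(v=16,ok=F), TRANSFORM:-, EMIT:P2(v=0,ok=F)] out:P1(v=0); in:-
Tick 6: [PARSE:-, VALIDATE:-, TRANSFORM:P3(v=0,ok=F), EMIT:-] out:P2(v=0); in:-
Tick 7: [PARSE:-, VALIDATE:-, TRANSFORM:-, EMIT:P3(v=0,ok=F)] out:-; in:-
Tick 8: [PARSE:-, VALIDATE:-, TRANSFORM:-, EMIT:-] out:P3(v=0); in:-
P3: arrives tick 4, valid=False (id=3, id%4=3), emit tick 8, final value 0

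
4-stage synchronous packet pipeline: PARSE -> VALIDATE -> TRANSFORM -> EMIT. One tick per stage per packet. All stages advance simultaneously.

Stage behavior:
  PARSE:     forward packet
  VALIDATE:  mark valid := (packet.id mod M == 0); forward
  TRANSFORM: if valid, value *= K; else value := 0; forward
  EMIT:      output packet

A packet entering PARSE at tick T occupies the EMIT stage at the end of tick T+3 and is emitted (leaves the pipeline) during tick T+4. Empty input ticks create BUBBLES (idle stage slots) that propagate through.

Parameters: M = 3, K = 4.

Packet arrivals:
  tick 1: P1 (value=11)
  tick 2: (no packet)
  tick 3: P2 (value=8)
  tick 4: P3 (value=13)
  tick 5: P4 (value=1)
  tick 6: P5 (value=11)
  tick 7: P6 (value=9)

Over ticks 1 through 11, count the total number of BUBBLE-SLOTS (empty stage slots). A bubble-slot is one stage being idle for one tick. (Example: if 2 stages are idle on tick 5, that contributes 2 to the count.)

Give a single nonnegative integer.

Tick 1: [PARSE:P1(v=11,ok=F), VALIDATE:-, TRANSFORM:-, EMIT:-] out:-; bubbles=3
Tick 2: [PARSE:-, VALIDATE:P1(v=11,ok=F), TRANSFORM:-, EMIT:-] out:-; bubbles=3
Tick 3: [PARSE:P2(v=8,ok=F), VALIDATE:-, TRANSFORM:P1(v=0,ok=F), EMIT:-] out:-; bubbles=2
Tick 4: [PARSE:P3(v=13,ok=F), VALIDATE:P2(v=8,ok=F), TRANSFORM:-, EMIT:P1(v=0,ok=F)] out:-; bubbles=1
Tick 5: [PARSE:P4(v=1,ok=F), VALIDATE:P3(v=13,ok=T), TRANSFORM:P2(v=0,ok=F), EMIT:-] out:P1(v=0); bubbles=1
Tick 6: [PARSE:P5(v=11,ok=F), VALIDATE:P4(v=1,ok=F), TRANSFORM:P3(v=52,ok=T), EMIT:P2(v=0,ok=F)] out:-; bubbles=0
Tick 7: [PARSE:P6(v=9,ok=F), VALIDATE:P5(v=11,ok=F), TRANSFORM:P4(v=0,ok=F), EMIT:P3(v=52,ok=T)] out:P2(v=0); bubbles=0
Tick 8: [PARSE:-, VALIDATE:P6(v=9,ok=T), TRANSFORM:P5(v=0,ok=F), EMIT:P4(v=0,ok=F)] out:P3(v=52); bubbles=1
Tick 9: [PARSE:-, VALIDATE:-, TRANSFORM:P6(v=36,ok=T), EMIT:P5(v=0,ok=F)] out:P4(v=0); bubbles=2
Tick 10: [PARSE:-, VALIDATE:-, TRANSFORM:-, EMIT:P6(v=36,ok=T)] out:P5(v=0); bubbles=3
Tick 11: [PARSE:-, VALIDATE:-, TRANSFORM:-, EMIT:-] out:P6(v=36); bubbles=4
Total bubble-slots: 20

Answer: 20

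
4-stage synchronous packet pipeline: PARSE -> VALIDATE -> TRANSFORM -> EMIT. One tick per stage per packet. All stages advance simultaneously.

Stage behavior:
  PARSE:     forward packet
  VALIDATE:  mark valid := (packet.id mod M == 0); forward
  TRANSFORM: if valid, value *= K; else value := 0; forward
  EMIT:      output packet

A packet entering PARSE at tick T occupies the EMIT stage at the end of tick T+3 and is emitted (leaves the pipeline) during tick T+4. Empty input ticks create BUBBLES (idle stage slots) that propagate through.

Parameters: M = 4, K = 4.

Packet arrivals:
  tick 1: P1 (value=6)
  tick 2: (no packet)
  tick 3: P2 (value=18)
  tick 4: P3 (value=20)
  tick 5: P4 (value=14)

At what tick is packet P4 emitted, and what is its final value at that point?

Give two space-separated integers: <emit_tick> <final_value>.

Tick 1: [PARSE:P1(v=6,ok=F), VALIDATE:-, TRANSFORM:-, EMIT:-] out:-; in:P1
Tick 2: [PARSE:-, VALIDATE:P1(v=6,ok=F), TRANSFORM:-, EMIT:-] out:-; in:-
Tick 3: [PARSE:P2(v=18,ok=F), VALIDATE:-, TRANSFORM:P1(v=0,ok=F), EMIT:-] out:-; in:P2
Tick 4: [PARSE:P3(v=20,ok=F), VALIDATE:P2(v=18,ok=F), TRANSFORM:-, EMIT:P1(v=0,ok=F)] out:-; in:P3
Tick 5: [PARSE:P4(v=14,ok=F), VALIDATE:P3(v=20,ok=F), TRANSFORM:P2(v=0,ok=F), EMIT:-] out:P1(v=0); in:P4
Tick 6: [PARSE:-, VALIDATE:P4(v=14,ok=T), TRANSFORM:P3(v=0,ok=F), EMIT:P2(v=0,ok=F)] out:-; in:-
Tick 7: [PARSE:-, VALIDATE:-, TRANSFORM:P4(v=56,ok=T), EMIT:P3(v=0,ok=F)] out:P2(v=0); in:-
Tick 8: [PARSE:-, VALIDATE:-, TRANSFORM:-, EMIT:P4(v=56,ok=T)] out:P3(v=0); in:-
Tick 9: [PARSE:-, VALIDATE:-, TRANSFORM:-, EMIT:-] out:P4(v=56); in:-
P4: arrives tick 5, valid=True (id=4, id%4=0), emit tick 9, final value 56

Answer: 9 56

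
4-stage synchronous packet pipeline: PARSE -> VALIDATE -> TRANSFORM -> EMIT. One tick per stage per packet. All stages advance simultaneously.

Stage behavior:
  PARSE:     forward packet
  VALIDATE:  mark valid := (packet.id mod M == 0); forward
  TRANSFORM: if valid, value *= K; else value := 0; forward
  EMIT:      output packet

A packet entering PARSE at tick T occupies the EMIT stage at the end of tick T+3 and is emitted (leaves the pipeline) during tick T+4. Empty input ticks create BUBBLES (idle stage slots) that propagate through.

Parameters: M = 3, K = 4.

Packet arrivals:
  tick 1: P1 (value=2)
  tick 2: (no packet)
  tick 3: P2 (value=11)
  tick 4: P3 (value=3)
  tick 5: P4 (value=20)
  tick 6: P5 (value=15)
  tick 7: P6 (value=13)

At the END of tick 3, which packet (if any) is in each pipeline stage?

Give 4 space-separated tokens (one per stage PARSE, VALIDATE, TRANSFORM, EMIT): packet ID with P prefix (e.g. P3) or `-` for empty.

Answer: P2 - P1 -

Derivation:
Tick 1: [PARSE:P1(v=2,ok=F), VALIDATE:-, TRANSFORM:-, EMIT:-] out:-; in:P1
Tick 2: [PARSE:-, VALIDATE:P1(v=2,ok=F), TRANSFORM:-, EMIT:-] out:-; in:-
Tick 3: [PARSE:P2(v=11,ok=F), VALIDATE:-, TRANSFORM:P1(v=0,ok=F), EMIT:-] out:-; in:P2
At end of tick 3: ['P2', '-', 'P1', '-']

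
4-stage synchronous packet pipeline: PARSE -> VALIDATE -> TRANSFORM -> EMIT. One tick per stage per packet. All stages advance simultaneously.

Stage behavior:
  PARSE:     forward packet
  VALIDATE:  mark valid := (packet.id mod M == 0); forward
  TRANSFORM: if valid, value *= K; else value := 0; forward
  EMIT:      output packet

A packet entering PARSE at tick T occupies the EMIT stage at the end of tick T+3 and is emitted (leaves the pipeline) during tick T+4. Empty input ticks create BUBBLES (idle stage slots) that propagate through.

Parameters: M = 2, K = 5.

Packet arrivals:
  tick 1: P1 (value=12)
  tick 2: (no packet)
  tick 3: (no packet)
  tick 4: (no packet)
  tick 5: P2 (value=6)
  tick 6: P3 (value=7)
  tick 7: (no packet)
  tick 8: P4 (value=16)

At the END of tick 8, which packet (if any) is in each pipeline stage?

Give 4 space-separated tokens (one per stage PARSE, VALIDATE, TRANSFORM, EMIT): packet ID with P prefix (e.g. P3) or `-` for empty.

Tick 1: [PARSE:P1(v=12,ok=F), VALIDATE:-, TRANSFORM:-, EMIT:-] out:-; in:P1
Tick 2: [PARSE:-, VALIDATE:P1(v=12,ok=F), TRANSFORM:-, EMIT:-] out:-; in:-
Tick 3: [PARSE:-, VALIDATE:-, TRANSFORM:P1(v=0,ok=F), EMIT:-] out:-; in:-
Tick 4: [PARSE:-, VALIDATE:-, TRANSFORM:-, EMIT:P1(v=0,ok=F)] out:-; in:-
Tick 5: [PARSE:P2(v=6,ok=F), VALIDATE:-, TRANSFORM:-, EMIT:-] out:P1(v=0); in:P2
Tick 6: [PARSE:P3(v=7,ok=F), VALIDATE:P2(v=6,ok=T), TRANSFORM:-, EMIT:-] out:-; in:P3
Tick 7: [PARSE:-, VALIDATE:P3(v=7,ok=F), TRANSFORM:P2(v=30,ok=T), EMIT:-] out:-; in:-
Tick 8: [PARSE:P4(v=16,ok=F), VALIDATE:-, TRANSFORM:P3(v=0,ok=F), EMIT:P2(v=30,ok=T)] out:-; in:P4
At end of tick 8: ['P4', '-', 'P3', 'P2']

Answer: P4 - P3 P2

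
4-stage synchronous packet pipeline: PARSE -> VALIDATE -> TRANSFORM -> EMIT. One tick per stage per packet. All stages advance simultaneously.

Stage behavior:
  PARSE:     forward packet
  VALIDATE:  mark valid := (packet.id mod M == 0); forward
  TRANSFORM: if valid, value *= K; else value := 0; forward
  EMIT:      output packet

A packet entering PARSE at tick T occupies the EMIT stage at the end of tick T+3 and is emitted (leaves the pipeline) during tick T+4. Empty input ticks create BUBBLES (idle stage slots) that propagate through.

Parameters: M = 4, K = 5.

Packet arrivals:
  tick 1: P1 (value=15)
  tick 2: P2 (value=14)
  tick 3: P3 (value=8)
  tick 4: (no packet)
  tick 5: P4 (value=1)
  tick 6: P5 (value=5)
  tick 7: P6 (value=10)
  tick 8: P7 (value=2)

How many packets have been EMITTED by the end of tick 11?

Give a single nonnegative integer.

Tick 1: [PARSE:P1(v=15,ok=F), VALIDATE:-, TRANSFORM:-, EMIT:-] out:-; in:P1
Tick 2: [PARSE:P2(v=14,ok=F), VALIDATE:P1(v=15,ok=F), TRANSFORM:-, EMIT:-] out:-; in:P2
Tick 3: [PARSE:P3(v=8,ok=F), VALIDATE:P2(v=14,ok=F), TRANSFORM:P1(v=0,ok=F), EMIT:-] out:-; in:P3
Tick 4: [PARSE:-, VALIDATE:P3(v=8,ok=F), TRANSFORM:P2(v=0,ok=F), EMIT:P1(v=0,ok=F)] out:-; in:-
Tick 5: [PARSE:P4(v=1,ok=F), VALIDATE:-, TRANSFORM:P3(v=0,ok=F), EMIT:P2(v=0,ok=F)] out:P1(v=0); in:P4
Tick 6: [PARSE:P5(v=5,ok=F), VALIDATE:P4(v=1,ok=T), TRANSFORM:-, EMIT:P3(v=0,ok=F)] out:P2(v=0); in:P5
Tick 7: [PARSE:P6(v=10,ok=F), VALIDATE:P5(v=5,ok=F), TRANSFORM:P4(v=5,ok=T), EMIT:-] out:P3(v=0); in:P6
Tick 8: [PARSE:P7(v=2,ok=F), VALIDATE:P6(v=10,ok=F), TRANSFORM:P5(v=0,ok=F), EMIT:P4(v=5,ok=T)] out:-; in:P7
Tick 9: [PARSE:-, VALIDATE:P7(v=2,ok=F), TRANSFORM:P6(v=0,ok=F), EMIT:P5(v=0,ok=F)] out:P4(v=5); in:-
Tick 10: [PARSE:-, VALIDATE:-, TRANSFORM:P7(v=0,ok=F), EMIT:P6(v=0,ok=F)] out:P5(v=0); in:-
Tick 11: [PARSE:-, VALIDATE:-, TRANSFORM:-, EMIT:P7(v=0,ok=F)] out:P6(v=0); in:-
Emitted by tick 11: ['P1', 'P2', 'P3', 'P4', 'P5', 'P6']

Answer: 6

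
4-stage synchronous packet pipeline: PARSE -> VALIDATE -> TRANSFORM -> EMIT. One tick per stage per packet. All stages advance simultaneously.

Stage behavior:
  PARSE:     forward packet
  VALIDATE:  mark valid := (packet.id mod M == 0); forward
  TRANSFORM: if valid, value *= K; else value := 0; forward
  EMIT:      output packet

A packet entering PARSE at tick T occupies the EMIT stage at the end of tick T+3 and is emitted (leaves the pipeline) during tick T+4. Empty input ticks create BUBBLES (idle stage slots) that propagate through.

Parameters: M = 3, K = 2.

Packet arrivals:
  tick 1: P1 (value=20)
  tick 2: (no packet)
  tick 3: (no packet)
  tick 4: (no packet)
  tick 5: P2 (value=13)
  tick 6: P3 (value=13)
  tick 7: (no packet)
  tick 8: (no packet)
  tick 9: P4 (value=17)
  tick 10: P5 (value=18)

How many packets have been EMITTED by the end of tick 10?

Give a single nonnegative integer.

Answer: 3

Derivation:
Tick 1: [PARSE:P1(v=20,ok=F), VALIDATE:-, TRANSFORM:-, EMIT:-] out:-; in:P1
Tick 2: [PARSE:-, VALIDATE:P1(v=20,ok=F), TRANSFORM:-, EMIT:-] out:-; in:-
Tick 3: [PARSE:-, VALIDATE:-, TRANSFORM:P1(v=0,ok=F), EMIT:-] out:-; in:-
Tick 4: [PARSE:-, VALIDATE:-, TRANSFORM:-, EMIT:P1(v=0,ok=F)] out:-; in:-
Tick 5: [PARSE:P2(v=13,ok=F), VALIDATE:-, TRANSFORM:-, EMIT:-] out:P1(v=0); in:P2
Tick 6: [PARSE:P3(v=13,ok=F), VALIDATE:P2(v=13,ok=F), TRANSFORM:-, EMIT:-] out:-; in:P3
Tick 7: [PARSE:-, VALIDATE:P3(v=13,ok=T), TRANSFORM:P2(v=0,ok=F), EMIT:-] out:-; in:-
Tick 8: [PARSE:-, VALIDATE:-, TRANSFORM:P3(v=26,ok=T), EMIT:P2(v=0,ok=F)] out:-; in:-
Tick 9: [PARSE:P4(v=17,ok=F), VALIDATE:-, TRANSFORM:-, EMIT:P3(v=26,ok=T)] out:P2(v=0); in:P4
Tick 10: [PARSE:P5(v=18,ok=F), VALIDATE:P4(v=17,ok=F), TRANSFORM:-, EMIT:-] out:P3(v=26); in:P5
Emitted by tick 10: ['P1', 'P2', 'P3']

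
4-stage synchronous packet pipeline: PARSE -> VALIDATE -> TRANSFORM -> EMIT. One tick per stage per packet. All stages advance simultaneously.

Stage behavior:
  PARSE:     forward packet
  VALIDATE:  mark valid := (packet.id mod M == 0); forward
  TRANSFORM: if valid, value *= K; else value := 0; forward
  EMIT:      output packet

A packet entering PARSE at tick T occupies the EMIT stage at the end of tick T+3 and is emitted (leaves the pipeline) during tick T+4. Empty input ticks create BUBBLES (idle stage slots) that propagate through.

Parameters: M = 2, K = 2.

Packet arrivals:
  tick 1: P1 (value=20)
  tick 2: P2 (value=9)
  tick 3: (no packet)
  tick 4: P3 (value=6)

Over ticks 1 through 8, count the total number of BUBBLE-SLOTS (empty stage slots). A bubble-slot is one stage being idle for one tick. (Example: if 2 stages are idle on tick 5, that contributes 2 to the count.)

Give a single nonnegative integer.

Tick 1: [PARSE:P1(v=20,ok=F), VALIDATE:-, TRANSFORM:-, EMIT:-] out:-; bubbles=3
Tick 2: [PARSE:P2(v=9,ok=F), VALIDATE:P1(v=20,ok=F), TRANSFORM:-, EMIT:-] out:-; bubbles=2
Tick 3: [PARSE:-, VALIDATE:P2(v=9,ok=T), TRANSFORM:P1(v=0,ok=F), EMIT:-] out:-; bubbles=2
Tick 4: [PARSE:P3(v=6,ok=F), VALIDATE:-, TRANSFORM:P2(v=18,ok=T), EMIT:P1(v=0,ok=F)] out:-; bubbles=1
Tick 5: [PARSE:-, VALIDATE:P3(v=6,ok=F), TRANSFORM:-, EMIT:P2(v=18,ok=T)] out:P1(v=0); bubbles=2
Tick 6: [PARSE:-, VALIDATE:-, TRANSFORM:P3(v=0,ok=F), EMIT:-] out:P2(v=18); bubbles=3
Tick 7: [PARSE:-, VALIDATE:-, TRANSFORM:-, EMIT:P3(v=0,ok=F)] out:-; bubbles=3
Tick 8: [PARSE:-, VALIDATE:-, TRANSFORM:-, EMIT:-] out:P3(v=0); bubbles=4
Total bubble-slots: 20

Answer: 20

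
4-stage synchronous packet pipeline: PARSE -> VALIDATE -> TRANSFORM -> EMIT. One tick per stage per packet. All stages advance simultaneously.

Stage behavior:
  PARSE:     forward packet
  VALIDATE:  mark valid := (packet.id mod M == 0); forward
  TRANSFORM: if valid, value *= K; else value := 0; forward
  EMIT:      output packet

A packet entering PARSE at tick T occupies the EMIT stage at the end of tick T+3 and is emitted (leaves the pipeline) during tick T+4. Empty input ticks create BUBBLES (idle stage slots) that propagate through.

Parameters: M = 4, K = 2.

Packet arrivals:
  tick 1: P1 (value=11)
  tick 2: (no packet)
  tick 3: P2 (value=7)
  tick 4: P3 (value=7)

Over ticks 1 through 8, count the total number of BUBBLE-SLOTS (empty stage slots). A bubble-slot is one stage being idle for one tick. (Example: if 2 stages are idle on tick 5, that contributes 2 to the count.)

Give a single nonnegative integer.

Tick 1: [PARSE:P1(v=11,ok=F), VALIDATE:-, TRANSFORM:-, EMIT:-] out:-; bubbles=3
Tick 2: [PARSE:-, VALIDATE:P1(v=11,ok=F), TRANSFORM:-, EMIT:-] out:-; bubbles=3
Tick 3: [PARSE:P2(v=7,ok=F), VALIDATE:-, TRANSFORM:P1(v=0,ok=F), EMIT:-] out:-; bubbles=2
Tick 4: [PARSE:P3(v=7,ok=F), VALIDATE:P2(v=7,ok=F), TRANSFORM:-, EMIT:P1(v=0,ok=F)] out:-; bubbles=1
Tick 5: [PARSE:-, VALIDATE:P3(v=7,ok=F), TRANSFORM:P2(v=0,ok=F), EMIT:-] out:P1(v=0); bubbles=2
Tick 6: [PARSE:-, VALIDATE:-, TRANSFORM:P3(v=0,ok=F), EMIT:P2(v=0,ok=F)] out:-; bubbles=2
Tick 7: [PARSE:-, VALIDATE:-, TRANSFORM:-, EMIT:P3(v=0,ok=F)] out:P2(v=0); bubbles=3
Tick 8: [PARSE:-, VALIDATE:-, TRANSFORM:-, EMIT:-] out:P3(v=0); bubbles=4
Total bubble-slots: 20

Answer: 20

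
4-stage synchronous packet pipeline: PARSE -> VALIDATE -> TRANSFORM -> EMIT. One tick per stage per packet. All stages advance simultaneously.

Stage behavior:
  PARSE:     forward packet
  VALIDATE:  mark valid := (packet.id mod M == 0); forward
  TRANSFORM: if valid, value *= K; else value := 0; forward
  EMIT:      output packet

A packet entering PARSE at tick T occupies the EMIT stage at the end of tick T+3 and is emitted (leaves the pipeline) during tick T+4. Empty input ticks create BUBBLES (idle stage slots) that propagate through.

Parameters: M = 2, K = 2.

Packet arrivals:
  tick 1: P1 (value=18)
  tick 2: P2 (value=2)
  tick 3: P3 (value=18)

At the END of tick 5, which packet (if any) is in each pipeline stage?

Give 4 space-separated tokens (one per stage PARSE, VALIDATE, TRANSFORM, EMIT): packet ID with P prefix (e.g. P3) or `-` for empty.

Tick 1: [PARSE:P1(v=18,ok=F), VALIDATE:-, TRANSFORM:-, EMIT:-] out:-; in:P1
Tick 2: [PARSE:P2(v=2,ok=F), VALIDATE:P1(v=18,ok=F), TRANSFORM:-, EMIT:-] out:-; in:P2
Tick 3: [PARSE:P3(v=18,ok=F), VALIDATE:P2(v=2,ok=T), TRANSFORM:P1(v=0,ok=F), EMIT:-] out:-; in:P3
Tick 4: [PARSE:-, VALIDATE:P3(v=18,ok=F), TRANSFORM:P2(v=4,ok=T), EMIT:P1(v=0,ok=F)] out:-; in:-
Tick 5: [PARSE:-, VALIDATE:-, TRANSFORM:P3(v=0,ok=F), EMIT:P2(v=4,ok=T)] out:P1(v=0); in:-
At end of tick 5: ['-', '-', 'P3', 'P2']

Answer: - - P3 P2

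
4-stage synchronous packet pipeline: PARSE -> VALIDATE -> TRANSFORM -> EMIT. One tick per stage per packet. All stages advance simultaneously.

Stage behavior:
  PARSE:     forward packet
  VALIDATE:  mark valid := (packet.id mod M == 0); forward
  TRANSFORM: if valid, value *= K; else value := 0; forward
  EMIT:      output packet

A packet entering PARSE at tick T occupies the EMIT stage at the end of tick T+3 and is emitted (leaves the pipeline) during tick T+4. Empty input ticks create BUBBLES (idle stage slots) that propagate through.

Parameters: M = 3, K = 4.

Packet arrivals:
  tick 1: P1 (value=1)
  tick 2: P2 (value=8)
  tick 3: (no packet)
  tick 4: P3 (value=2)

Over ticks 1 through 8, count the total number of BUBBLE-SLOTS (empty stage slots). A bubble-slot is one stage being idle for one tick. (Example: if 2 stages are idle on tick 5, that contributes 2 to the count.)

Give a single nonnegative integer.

Answer: 20

Derivation:
Tick 1: [PARSE:P1(v=1,ok=F), VALIDATE:-, TRANSFORM:-, EMIT:-] out:-; bubbles=3
Tick 2: [PARSE:P2(v=8,ok=F), VALIDATE:P1(v=1,ok=F), TRANSFORM:-, EMIT:-] out:-; bubbles=2
Tick 3: [PARSE:-, VALIDATE:P2(v=8,ok=F), TRANSFORM:P1(v=0,ok=F), EMIT:-] out:-; bubbles=2
Tick 4: [PARSE:P3(v=2,ok=F), VALIDATE:-, TRANSFORM:P2(v=0,ok=F), EMIT:P1(v=0,ok=F)] out:-; bubbles=1
Tick 5: [PARSE:-, VALIDATE:P3(v=2,ok=T), TRANSFORM:-, EMIT:P2(v=0,ok=F)] out:P1(v=0); bubbles=2
Tick 6: [PARSE:-, VALIDATE:-, TRANSFORM:P3(v=8,ok=T), EMIT:-] out:P2(v=0); bubbles=3
Tick 7: [PARSE:-, VALIDATE:-, TRANSFORM:-, EMIT:P3(v=8,ok=T)] out:-; bubbles=3
Tick 8: [PARSE:-, VALIDATE:-, TRANSFORM:-, EMIT:-] out:P3(v=8); bubbles=4
Total bubble-slots: 20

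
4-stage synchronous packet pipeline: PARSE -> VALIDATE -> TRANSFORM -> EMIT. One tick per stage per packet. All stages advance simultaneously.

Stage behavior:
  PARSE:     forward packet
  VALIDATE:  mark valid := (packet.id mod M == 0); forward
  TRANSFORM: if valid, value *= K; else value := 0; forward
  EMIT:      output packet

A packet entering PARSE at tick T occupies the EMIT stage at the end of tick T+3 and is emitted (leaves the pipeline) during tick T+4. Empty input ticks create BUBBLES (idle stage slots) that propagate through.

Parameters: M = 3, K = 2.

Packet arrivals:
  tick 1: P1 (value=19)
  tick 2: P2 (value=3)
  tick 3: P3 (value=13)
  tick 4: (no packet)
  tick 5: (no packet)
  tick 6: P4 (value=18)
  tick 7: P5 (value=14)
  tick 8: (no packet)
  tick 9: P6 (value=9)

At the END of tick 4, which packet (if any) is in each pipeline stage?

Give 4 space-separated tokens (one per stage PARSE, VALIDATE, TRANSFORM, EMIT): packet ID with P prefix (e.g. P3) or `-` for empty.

Answer: - P3 P2 P1

Derivation:
Tick 1: [PARSE:P1(v=19,ok=F), VALIDATE:-, TRANSFORM:-, EMIT:-] out:-; in:P1
Tick 2: [PARSE:P2(v=3,ok=F), VALIDATE:P1(v=19,ok=F), TRANSFORM:-, EMIT:-] out:-; in:P2
Tick 3: [PARSE:P3(v=13,ok=F), VALIDATE:P2(v=3,ok=F), TRANSFORM:P1(v=0,ok=F), EMIT:-] out:-; in:P3
Tick 4: [PARSE:-, VALIDATE:P3(v=13,ok=T), TRANSFORM:P2(v=0,ok=F), EMIT:P1(v=0,ok=F)] out:-; in:-
At end of tick 4: ['-', 'P3', 'P2', 'P1']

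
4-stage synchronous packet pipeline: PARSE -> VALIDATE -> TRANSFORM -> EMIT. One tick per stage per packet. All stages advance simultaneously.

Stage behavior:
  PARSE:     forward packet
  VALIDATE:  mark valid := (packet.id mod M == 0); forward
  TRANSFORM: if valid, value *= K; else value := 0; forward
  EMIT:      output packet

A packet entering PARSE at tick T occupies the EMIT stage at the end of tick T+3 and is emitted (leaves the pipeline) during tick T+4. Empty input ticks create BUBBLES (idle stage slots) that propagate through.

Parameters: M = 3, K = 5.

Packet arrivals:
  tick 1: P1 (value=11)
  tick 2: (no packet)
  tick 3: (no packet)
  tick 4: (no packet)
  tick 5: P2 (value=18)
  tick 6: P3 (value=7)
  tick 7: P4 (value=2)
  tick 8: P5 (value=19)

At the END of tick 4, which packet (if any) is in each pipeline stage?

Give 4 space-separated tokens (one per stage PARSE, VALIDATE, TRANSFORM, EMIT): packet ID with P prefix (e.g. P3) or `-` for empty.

Answer: - - - P1

Derivation:
Tick 1: [PARSE:P1(v=11,ok=F), VALIDATE:-, TRANSFORM:-, EMIT:-] out:-; in:P1
Tick 2: [PARSE:-, VALIDATE:P1(v=11,ok=F), TRANSFORM:-, EMIT:-] out:-; in:-
Tick 3: [PARSE:-, VALIDATE:-, TRANSFORM:P1(v=0,ok=F), EMIT:-] out:-; in:-
Tick 4: [PARSE:-, VALIDATE:-, TRANSFORM:-, EMIT:P1(v=0,ok=F)] out:-; in:-
At end of tick 4: ['-', '-', '-', 'P1']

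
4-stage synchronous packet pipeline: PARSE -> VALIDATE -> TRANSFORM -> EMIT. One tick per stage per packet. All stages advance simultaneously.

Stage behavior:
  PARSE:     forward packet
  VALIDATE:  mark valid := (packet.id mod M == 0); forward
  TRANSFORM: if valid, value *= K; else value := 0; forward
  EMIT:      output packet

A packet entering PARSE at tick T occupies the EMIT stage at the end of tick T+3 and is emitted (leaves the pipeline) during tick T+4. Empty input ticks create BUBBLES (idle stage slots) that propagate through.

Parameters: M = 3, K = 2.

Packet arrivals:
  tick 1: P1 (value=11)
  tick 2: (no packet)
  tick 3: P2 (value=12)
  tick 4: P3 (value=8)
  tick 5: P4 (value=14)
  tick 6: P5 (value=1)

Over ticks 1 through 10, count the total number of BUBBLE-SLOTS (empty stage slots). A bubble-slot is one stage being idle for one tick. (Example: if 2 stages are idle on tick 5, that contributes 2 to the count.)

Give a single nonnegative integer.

Answer: 20

Derivation:
Tick 1: [PARSE:P1(v=11,ok=F), VALIDATE:-, TRANSFORM:-, EMIT:-] out:-; bubbles=3
Tick 2: [PARSE:-, VALIDATE:P1(v=11,ok=F), TRANSFORM:-, EMIT:-] out:-; bubbles=3
Tick 3: [PARSE:P2(v=12,ok=F), VALIDATE:-, TRANSFORM:P1(v=0,ok=F), EMIT:-] out:-; bubbles=2
Tick 4: [PARSE:P3(v=8,ok=F), VALIDATE:P2(v=12,ok=F), TRANSFORM:-, EMIT:P1(v=0,ok=F)] out:-; bubbles=1
Tick 5: [PARSE:P4(v=14,ok=F), VALIDATE:P3(v=8,ok=T), TRANSFORM:P2(v=0,ok=F), EMIT:-] out:P1(v=0); bubbles=1
Tick 6: [PARSE:P5(v=1,ok=F), VALIDATE:P4(v=14,ok=F), TRANSFORM:P3(v=16,ok=T), EMIT:P2(v=0,ok=F)] out:-; bubbles=0
Tick 7: [PARSE:-, VALIDATE:P5(v=1,ok=F), TRANSFORM:P4(v=0,ok=F), EMIT:P3(v=16,ok=T)] out:P2(v=0); bubbles=1
Tick 8: [PARSE:-, VALIDATE:-, TRANSFORM:P5(v=0,ok=F), EMIT:P4(v=0,ok=F)] out:P3(v=16); bubbles=2
Tick 9: [PARSE:-, VALIDATE:-, TRANSFORM:-, EMIT:P5(v=0,ok=F)] out:P4(v=0); bubbles=3
Tick 10: [PARSE:-, VALIDATE:-, TRANSFORM:-, EMIT:-] out:P5(v=0); bubbles=4
Total bubble-slots: 20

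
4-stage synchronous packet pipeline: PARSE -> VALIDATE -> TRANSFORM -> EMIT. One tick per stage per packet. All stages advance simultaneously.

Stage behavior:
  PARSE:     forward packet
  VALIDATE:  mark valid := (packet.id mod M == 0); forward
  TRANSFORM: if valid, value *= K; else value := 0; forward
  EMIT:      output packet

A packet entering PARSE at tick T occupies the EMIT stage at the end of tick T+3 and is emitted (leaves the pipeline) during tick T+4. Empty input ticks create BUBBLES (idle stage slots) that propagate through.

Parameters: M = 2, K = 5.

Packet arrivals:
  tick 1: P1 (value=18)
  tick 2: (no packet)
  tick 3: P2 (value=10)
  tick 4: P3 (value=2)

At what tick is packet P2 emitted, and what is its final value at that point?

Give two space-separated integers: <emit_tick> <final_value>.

Answer: 7 50

Derivation:
Tick 1: [PARSE:P1(v=18,ok=F), VALIDATE:-, TRANSFORM:-, EMIT:-] out:-; in:P1
Tick 2: [PARSE:-, VALIDATE:P1(v=18,ok=F), TRANSFORM:-, EMIT:-] out:-; in:-
Tick 3: [PARSE:P2(v=10,ok=F), VALIDATE:-, TRANSFORM:P1(v=0,ok=F), EMIT:-] out:-; in:P2
Tick 4: [PARSE:P3(v=2,ok=F), VALIDATE:P2(v=10,ok=T), TRANSFORM:-, EMIT:P1(v=0,ok=F)] out:-; in:P3
Tick 5: [PARSE:-, VALIDATE:P3(v=2,ok=F), TRANSFORM:P2(v=50,ok=T), EMIT:-] out:P1(v=0); in:-
Tick 6: [PARSE:-, VALIDATE:-, TRANSFORM:P3(v=0,ok=F), EMIT:P2(v=50,ok=T)] out:-; in:-
Tick 7: [PARSE:-, VALIDATE:-, TRANSFORM:-, EMIT:P3(v=0,ok=F)] out:P2(v=50); in:-
Tick 8: [PARSE:-, VALIDATE:-, TRANSFORM:-, EMIT:-] out:P3(v=0); in:-
P2: arrives tick 3, valid=True (id=2, id%2=0), emit tick 7, final value 50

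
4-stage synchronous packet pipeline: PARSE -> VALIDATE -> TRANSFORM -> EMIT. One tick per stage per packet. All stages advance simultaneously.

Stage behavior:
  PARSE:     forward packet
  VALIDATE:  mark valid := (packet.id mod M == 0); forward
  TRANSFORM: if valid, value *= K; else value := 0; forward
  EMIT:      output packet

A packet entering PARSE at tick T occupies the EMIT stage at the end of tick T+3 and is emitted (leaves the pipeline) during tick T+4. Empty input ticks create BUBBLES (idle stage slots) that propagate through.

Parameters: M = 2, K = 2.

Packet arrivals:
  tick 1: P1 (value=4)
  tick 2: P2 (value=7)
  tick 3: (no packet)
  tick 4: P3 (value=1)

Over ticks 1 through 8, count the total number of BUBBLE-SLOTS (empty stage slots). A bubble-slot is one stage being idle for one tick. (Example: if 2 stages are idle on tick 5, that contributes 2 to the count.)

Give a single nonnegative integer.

Answer: 20

Derivation:
Tick 1: [PARSE:P1(v=4,ok=F), VALIDATE:-, TRANSFORM:-, EMIT:-] out:-; bubbles=3
Tick 2: [PARSE:P2(v=7,ok=F), VALIDATE:P1(v=4,ok=F), TRANSFORM:-, EMIT:-] out:-; bubbles=2
Tick 3: [PARSE:-, VALIDATE:P2(v=7,ok=T), TRANSFORM:P1(v=0,ok=F), EMIT:-] out:-; bubbles=2
Tick 4: [PARSE:P3(v=1,ok=F), VALIDATE:-, TRANSFORM:P2(v=14,ok=T), EMIT:P1(v=0,ok=F)] out:-; bubbles=1
Tick 5: [PARSE:-, VALIDATE:P3(v=1,ok=F), TRANSFORM:-, EMIT:P2(v=14,ok=T)] out:P1(v=0); bubbles=2
Tick 6: [PARSE:-, VALIDATE:-, TRANSFORM:P3(v=0,ok=F), EMIT:-] out:P2(v=14); bubbles=3
Tick 7: [PARSE:-, VALIDATE:-, TRANSFORM:-, EMIT:P3(v=0,ok=F)] out:-; bubbles=3
Tick 8: [PARSE:-, VALIDATE:-, TRANSFORM:-, EMIT:-] out:P3(v=0); bubbles=4
Total bubble-slots: 20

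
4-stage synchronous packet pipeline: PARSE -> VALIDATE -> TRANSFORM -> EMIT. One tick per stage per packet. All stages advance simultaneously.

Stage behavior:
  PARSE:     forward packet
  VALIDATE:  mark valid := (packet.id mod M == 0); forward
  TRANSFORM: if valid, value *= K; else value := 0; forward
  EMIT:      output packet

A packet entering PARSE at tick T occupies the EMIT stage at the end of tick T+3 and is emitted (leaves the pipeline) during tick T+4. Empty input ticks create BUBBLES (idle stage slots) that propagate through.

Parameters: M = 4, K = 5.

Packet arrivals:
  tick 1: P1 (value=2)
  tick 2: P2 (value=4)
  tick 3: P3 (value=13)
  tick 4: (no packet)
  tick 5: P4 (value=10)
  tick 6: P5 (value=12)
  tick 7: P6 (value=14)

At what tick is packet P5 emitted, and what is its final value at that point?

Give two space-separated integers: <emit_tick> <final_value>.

Answer: 10 0

Derivation:
Tick 1: [PARSE:P1(v=2,ok=F), VALIDATE:-, TRANSFORM:-, EMIT:-] out:-; in:P1
Tick 2: [PARSE:P2(v=4,ok=F), VALIDATE:P1(v=2,ok=F), TRANSFORM:-, EMIT:-] out:-; in:P2
Tick 3: [PARSE:P3(v=13,ok=F), VALIDATE:P2(v=4,ok=F), TRANSFORM:P1(v=0,ok=F), EMIT:-] out:-; in:P3
Tick 4: [PARSE:-, VALIDATE:P3(v=13,ok=F), TRANSFORM:P2(v=0,ok=F), EMIT:P1(v=0,ok=F)] out:-; in:-
Tick 5: [PARSE:P4(v=10,ok=F), VALIDATE:-, TRANSFORM:P3(v=0,ok=F), EMIT:P2(v=0,ok=F)] out:P1(v=0); in:P4
Tick 6: [PARSE:P5(v=12,ok=F), VALIDATE:P4(v=10,ok=T), TRANSFORM:-, EMIT:P3(v=0,ok=F)] out:P2(v=0); in:P5
Tick 7: [PARSE:P6(v=14,ok=F), VALIDATE:P5(v=12,ok=F), TRANSFORM:P4(v=50,ok=T), EMIT:-] out:P3(v=0); in:P6
Tick 8: [PARSE:-, VALIDATE:P6(v=14,ok=F), TRANSFORM:P5(v=0,ok=F), EMIT:P4(v=50,ok=T)] out:-; in:-
Tick 9: [PARSE:-, VALIDATE:-, TRANSFORM:P6(v=0,ok=F), EMIT:P5(v=0,ok=F)] out:P4(v=50); in:-
Tick 10: [PARSE:-, VALIDATE:-, TRANSFORM:-, EMIT:P6(v=0,ok=F)] out:P5(v=0); in:-
Tick 11: [PARSE:-, VALIDATE:-, TRANSFORM:-, EMIT:-] out:P6(v=0); in:-
P5: arrives tick 6, valid=False (id=5, id%4=1), emit tick 10, final value 0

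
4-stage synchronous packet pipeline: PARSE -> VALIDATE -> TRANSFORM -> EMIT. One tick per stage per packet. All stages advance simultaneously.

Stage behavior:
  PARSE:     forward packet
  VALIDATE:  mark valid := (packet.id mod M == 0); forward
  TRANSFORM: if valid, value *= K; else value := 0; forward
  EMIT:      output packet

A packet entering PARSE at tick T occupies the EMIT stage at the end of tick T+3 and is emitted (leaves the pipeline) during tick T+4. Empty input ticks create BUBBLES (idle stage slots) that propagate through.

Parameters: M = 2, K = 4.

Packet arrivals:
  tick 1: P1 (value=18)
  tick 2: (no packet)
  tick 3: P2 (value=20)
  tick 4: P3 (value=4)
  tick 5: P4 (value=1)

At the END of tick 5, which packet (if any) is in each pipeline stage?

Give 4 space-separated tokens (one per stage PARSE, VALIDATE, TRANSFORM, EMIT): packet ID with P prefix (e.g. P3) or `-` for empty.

Tick 1: [PARSE:P1(v=18,ok=F), VALIDATE:-, TRANSFORM:-, EMIT:-] out:-; in:P1
Tick 2: [PARSE:-, VALIDATE:P1(v=18,ok=F), TRANSFORM:-, EMIT:-] out:-; in:-
Tick 3: [PARSE:P2(v=20,ok=F), VALIDATE:-, TRANSFORM:P1(v=0,ok=F), EMIT:-] out:-; in:P2
Tick 4: [PARSE:P3(v=4,ok=F), VALIDATE:P2(v=20,ok=T), TRANSFORM:-, EMIT:P1(v=0,ok=F)] out:-; in:P3
Tick 5: [PARSE:P4(v=1,ok=F), VALIDATE:P3(v=4,ok=F), TRANSFORM:P2(v=80,ok=T), EMIT:-] out:P1(v=0); in:P4
At end of tick 5: ['P4', 'P3', 'P2', '-']

Answer: P4 P3 P2 -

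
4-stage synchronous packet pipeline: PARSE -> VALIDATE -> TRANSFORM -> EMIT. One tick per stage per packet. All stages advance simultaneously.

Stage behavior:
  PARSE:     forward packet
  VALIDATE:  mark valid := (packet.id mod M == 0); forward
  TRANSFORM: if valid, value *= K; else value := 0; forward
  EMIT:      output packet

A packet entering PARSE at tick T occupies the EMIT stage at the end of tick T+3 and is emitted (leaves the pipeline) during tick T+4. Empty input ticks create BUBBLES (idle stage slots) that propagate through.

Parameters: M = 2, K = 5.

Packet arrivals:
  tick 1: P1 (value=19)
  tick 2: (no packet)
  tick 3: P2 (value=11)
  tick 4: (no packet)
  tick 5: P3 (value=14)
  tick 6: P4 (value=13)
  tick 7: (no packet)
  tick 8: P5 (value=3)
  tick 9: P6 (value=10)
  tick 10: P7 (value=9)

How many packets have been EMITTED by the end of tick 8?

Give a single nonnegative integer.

Answer: 2

Derivation:
Tick 1: [PARSE:P1(v=19,ok=F), VALIDATE:-, TRANSFORM:-, EMIT:-] out:-; in:P1
Tick 2: [PARSE:-, VALIDATE:P1(v=19,ok=F), TRANSFORM:-, EMIT:-] out:-; in:-
Tick 3: [PARSE:P2(v=11,ok=F), VALIDATE:-, TRANSFORM:P1(v=0,ok=F), EMIT:-] out:-; in:P2
Tick 4: [PARSE:-, VALIDATE:P2(v=11,ok=T), TRANSFORM:-, EMIT:P1(v=0,ok=F)] out:-; in:-
Tick 5: [PARSE:P3(v=14,ok=F), VALIDATE:-, TRANSFORM:P2(v=55,ok=T), EMIT:-] out:P1(v=0); in:P3
Tick 6: [PARSE:P4(v=13,ok=F), VALIDATE:P3(v=14,ok=F), TRANSFORM:-, EMIT:P2(v=55,ok=T)] out:-; in:P4
Tick 7: [PARSE:-, VALIDATE:P4(v=13,ok=T), TRANSFORM:P3(v=0,ok=F), EMIT:-] out:P2(v=55); in:-
Tick 8: [PARSE:P5(v=3,ok=F), VALIDATE:-, TRANSFORM:P4(v=65,ok=T), EMIT:P3(v=0,ok=F)] out:-; in:P5
Emitted by tick 8: ['P1', 'P2']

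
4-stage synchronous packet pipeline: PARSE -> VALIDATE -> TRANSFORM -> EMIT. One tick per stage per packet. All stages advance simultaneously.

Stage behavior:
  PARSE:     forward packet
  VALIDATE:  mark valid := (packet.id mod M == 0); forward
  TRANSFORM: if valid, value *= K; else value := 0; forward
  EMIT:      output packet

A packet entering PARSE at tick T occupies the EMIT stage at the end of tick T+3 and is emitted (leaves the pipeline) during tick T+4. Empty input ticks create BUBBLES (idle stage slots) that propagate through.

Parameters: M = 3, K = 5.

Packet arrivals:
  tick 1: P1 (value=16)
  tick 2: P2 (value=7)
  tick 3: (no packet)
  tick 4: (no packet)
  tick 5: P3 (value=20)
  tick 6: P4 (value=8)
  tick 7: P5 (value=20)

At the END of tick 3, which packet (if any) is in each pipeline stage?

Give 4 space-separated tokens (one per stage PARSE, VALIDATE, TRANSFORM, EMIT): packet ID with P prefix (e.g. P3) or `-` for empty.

Tick 1: [PARSE:P1(v=16,ok=F), VALIDATE:-, TRANSFORM:-, EMIT:-] out:-; in:P1
Tick 2: [PARSE:P2(v=7,ok=F), VALIDATE:P1(v=16,ok=F), TRANSFORM:-, EMIT:-] out:-; in:P2
Tick 3: [PARSE:-, VALIDATE:P2(v=7,ok=F), TRANSFORM:P1(v=0,ok=F), EMIT:-] out:-; in:-
At end of tick 3: ['-', 'P2', 'P1', '-']

Answer: - P2 P1 -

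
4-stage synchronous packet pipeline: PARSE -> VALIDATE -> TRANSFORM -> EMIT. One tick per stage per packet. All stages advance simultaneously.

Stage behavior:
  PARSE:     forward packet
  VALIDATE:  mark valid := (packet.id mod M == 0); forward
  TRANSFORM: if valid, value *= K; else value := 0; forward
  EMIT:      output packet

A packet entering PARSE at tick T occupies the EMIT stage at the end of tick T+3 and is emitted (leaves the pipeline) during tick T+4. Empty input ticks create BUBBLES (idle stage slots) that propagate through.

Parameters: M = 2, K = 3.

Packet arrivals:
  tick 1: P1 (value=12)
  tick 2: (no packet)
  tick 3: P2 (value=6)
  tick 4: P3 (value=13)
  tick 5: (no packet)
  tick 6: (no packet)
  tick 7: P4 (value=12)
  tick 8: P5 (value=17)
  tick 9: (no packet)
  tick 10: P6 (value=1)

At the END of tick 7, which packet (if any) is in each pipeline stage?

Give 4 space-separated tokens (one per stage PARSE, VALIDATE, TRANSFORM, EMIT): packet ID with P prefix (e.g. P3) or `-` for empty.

Tick 1: [PARSE:P1(v=12,ok=F), VALIDATE:-, TRANSFORM:-, EMIT:-] out:-; in:P1
Tick 2: [PARSE:-, VALIDATE:P1(v=12,ok=F), TRANSFORM:-, EMIT:-] out:-; in:-
Tick 3: [PARSE:P2(v=6,ok=F), VALIDATE:-, TRANSFORM:P1(v=0,ok=F), EMIT:-] out:-; in:P2
Tick 4: [PARSE:P3(v=13,ok=F), VALIDATE:P2(v=6,ok=T), TRANSFORM:-, EMIT:P1(v=0,ok=F)] out:-; in:P3
Tick 5: [PARSE:-, VALIDATE:P3(v=13,ok=F), TRANSFORM:P2(v=18,ok=T), EMIT:-] out:P1(v=0); in:-
Tick 6: [PARSE:-, VALIDATE:-, TRANSFORM:P3(v=0,ok=F), EMIT:P2(v=18,ok=T)] out:-; in:-
Tick 7: [PARSE:P4(v=12,ok=F), VALIDATE:-, TRANSFORM:-, EMIT:P3(v=0,ok=F)] out:P2(v=18); in:P4
At end of tick 7: ['P4', '-', '-', 'P3']

Answer: P4 - - P3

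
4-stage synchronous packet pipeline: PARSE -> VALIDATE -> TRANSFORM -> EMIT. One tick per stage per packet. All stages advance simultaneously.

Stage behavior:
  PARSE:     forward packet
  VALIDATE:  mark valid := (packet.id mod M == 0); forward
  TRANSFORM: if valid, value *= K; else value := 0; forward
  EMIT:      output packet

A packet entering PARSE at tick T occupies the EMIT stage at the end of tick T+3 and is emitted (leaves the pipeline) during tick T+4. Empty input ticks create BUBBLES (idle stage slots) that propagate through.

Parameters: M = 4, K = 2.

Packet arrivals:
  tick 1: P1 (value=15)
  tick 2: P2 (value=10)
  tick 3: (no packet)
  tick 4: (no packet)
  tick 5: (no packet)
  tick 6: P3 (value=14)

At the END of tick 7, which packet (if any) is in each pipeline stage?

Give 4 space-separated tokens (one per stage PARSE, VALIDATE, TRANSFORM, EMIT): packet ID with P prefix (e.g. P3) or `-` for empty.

Answer: - P3 - -

Derivation:
Tick 1: [PARSE:P1(v=15,ok=F), VALIDATE:-, TRANSFORM:-, EMIT:-] out:-; in:P1
Tick 2: [PARSE:P2(v=10,ok=F), VALIDATE:P1(v=15,ok=F), TRANSFORM:-, EMIT:-] out:-; in:P2
Tick 3: [PARSE:-, VALIDATE:P2(v=10,ok=F), TRANSFORM:P1(v=0,ok=F), EMIT:-] out:-; in:-
Tick 4: [PARSE:-, VALIDATE:-, TRANSFORM:P2(v=0,ok=F), EMIT:P1(v=0,ok=F)] out:-; in:-
Tick 5: [PARSE:-, VALIDATE:-, TRANSFORM:-, EMIT:P2(v=0,ok=F)] out:P1(v=0); in:-
Tick 6: [PARSE:P3(v=14,ok=F), VALIDATE:-, TRANSFORM:-, EMIT:-] out:P2(v=0); in:P3
Tick 7: [PARSE:-, VALIDATE:P3(v=14,ok=F), TRANSFORM:-, EMIT:-] out:-; in:-
At end of tick 7: ['-', 'P3', '-', '-']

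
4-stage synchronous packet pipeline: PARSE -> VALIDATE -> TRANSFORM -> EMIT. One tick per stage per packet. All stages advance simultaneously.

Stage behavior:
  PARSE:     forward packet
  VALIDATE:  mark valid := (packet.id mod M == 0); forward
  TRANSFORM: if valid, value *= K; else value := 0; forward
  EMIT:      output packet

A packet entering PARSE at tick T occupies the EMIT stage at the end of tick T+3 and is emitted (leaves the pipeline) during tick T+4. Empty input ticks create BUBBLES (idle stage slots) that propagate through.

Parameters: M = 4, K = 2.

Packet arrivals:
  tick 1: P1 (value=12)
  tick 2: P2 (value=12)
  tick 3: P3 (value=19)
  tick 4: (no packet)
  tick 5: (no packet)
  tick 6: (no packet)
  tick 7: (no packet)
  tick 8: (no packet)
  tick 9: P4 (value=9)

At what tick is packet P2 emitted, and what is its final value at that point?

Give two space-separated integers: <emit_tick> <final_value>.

Answer: 6 0

Derivation:
Tick 1: [PARSE:P1(v=12,ok=F), VALIDATE:-, TRANSFORM:-, EMIT:-] out:-; in:P1
Tick 2: [PARSE:P2(v=12,ok=F), VALIDATE:P1(v=12,ok=F), TRANSFORM:-, EMIT:-] out:-; in:P2
Tick 3: [PARSE:P3(v=19,ok=F), VALIDATE:P2(v=12,ok=F), TRANSFORM:P1(v=0,ok=F), EMIT:-] out:-; in:P3
Tick 4: [PARSE:-, VALIDATE:P3(v=19,ok=F), TRANSFORM:P2(v=0,ok=F), EMIT:P1(v=0,ok=F)] out:-; in:-
Tick 5: [PARSE:-, VALIDATE:-, TRANSFORM:P3(v=0,ok=F), EMIT:P2(v=0,ok=F)] out:P1(v=0); in:-
Tick 6: [PARSE:-, VALIDATE:-, TRANSFORM:-, EMIT:P3(v=0,ok=F)] out:P2(v=0); in:-
Tick 7: [PARSE:-, VALIDATE:-, TRANSFORM:-, EMIT:-] out:P3(v=0); in:-
Tick 8: [PARSE:-, VALIDATE:-, TRANSFORM:-, EMIT:-] out:-; in:-
Tick 9: [PARSE:P4(v=9,ok=F), VALIDATE:-, TRANSFORM:-, EMIT:-] out:-; in:P4
Tick 10: [PARSE:-, VALIDATE:P4(v=9,ok=T), TRANSFORM:-, EMIT:-] out:-; in:-
Tick 11: [PARSE:-, VALIDATE:-, TRANSFORM:P4(v=18,ok=T), EMIT:-] out:-; in:-
Tick 12: [PARSE:-, VALIDATE:-, TRANSFORM:-, EMIT:P4(v=18,ok=T)] out:-; in:-
Tick 13: [PARSE:-, VALIDATE:-, TRANSFORM:-, EMIT:-] out:P4(v=18); in:-
P2: arrives tick 2, valid=False (id=2, id%4=2), emit tick 6, final value 0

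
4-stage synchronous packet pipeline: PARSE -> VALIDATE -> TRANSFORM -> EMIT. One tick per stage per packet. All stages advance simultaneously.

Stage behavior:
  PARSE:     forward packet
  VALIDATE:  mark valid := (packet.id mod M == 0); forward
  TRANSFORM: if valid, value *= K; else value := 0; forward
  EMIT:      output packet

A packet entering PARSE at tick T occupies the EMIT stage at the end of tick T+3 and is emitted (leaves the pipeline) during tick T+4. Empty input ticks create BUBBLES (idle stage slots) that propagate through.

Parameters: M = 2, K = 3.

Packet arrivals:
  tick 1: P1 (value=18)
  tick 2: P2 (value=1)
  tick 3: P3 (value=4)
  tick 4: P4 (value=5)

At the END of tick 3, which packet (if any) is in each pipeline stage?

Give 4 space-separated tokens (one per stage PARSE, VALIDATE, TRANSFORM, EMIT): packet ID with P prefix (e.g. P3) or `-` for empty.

Answer: P3 P2 P1 -

Derivation:
Tick 1: [PARSE:P1(v=18,ok=F), VALIDATE:-, TRANSFORM:-, EMIT:-] out:-; in:P1
Tick 2: [PARSE:P2(v=1,ok=F), VALIDATE:P1(v=18,ok=F), TRANSFORM:-, EMIT:-] out:-; in:P2
Tick 3: [PARSE:P3(v=4,ok=F), VALIDATE:P2(v=1,ok=T), TRANSFORM:P1(v=0,ok=F), EMIT:-] out:-; in:P3
At end of tick 3: ['P3', 'P2', 'P1', '-']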